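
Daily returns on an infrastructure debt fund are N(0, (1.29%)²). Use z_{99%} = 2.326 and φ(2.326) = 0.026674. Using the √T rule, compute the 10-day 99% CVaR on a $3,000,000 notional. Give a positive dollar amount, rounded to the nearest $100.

σ_{10d} = 1.29% × √10 = 4.079%.
ES multiplier = φ(z)/(1−α) = 0.026674/0.01 = 2.667.
ES = 4.079% × 2.667 = 10.879%; on $3,000,000: $326,370.

$326,400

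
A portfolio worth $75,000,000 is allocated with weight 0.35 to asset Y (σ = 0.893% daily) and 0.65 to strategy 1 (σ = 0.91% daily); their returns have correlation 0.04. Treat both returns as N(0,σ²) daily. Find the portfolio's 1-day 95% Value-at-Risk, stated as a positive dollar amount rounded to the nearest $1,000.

$839,000

σ_p² = 0.35²·0.893² + 0.65²·0.91² + 2·0.04·0.35·0.65·0.893·0.91 = 0.4623 (%²).
σ_p = √0.4623 = 0.680%.
At 95%, z = 1.645.
VaR = 1.645 × 0.680% = 1.119%; on $75,000,000 that is $839,250.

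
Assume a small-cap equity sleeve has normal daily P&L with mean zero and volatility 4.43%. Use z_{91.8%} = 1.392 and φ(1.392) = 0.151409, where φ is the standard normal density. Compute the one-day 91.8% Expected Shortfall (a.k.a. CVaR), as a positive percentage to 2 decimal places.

8.18%

Tail multiplier: φ(z)/(1−α) = 0.151409 / 0.082 = 1.846.
ES = 4.43% × 1.846 = 8.178%.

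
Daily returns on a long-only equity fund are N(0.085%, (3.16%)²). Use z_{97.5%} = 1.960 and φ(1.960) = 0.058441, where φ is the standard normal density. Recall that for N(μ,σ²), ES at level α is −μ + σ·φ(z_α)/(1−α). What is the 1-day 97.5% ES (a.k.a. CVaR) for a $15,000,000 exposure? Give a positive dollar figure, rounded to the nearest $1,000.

Tail multiplier: φ(z)/(1−α) = 0.058441 / 0.025 = 2.338.
ES = −(0.085%) + 3.16% × 2.338 = 7.303%.
On $15,000,000: 0.07303 × $15,000,000 = $1,095,450.

$1,095,000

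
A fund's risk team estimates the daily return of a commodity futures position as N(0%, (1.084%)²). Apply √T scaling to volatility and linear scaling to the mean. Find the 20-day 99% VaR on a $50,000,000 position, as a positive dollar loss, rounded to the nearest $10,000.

At 99%, z = 2.326.
σ_{20d} = 1.084% × √20 = 4.848%.
VaR = 2.326 × 4.848% = 11.276%.
On $50,000,000: 0.11276 × $50,000,000 = $5,638,000.

$5,640,000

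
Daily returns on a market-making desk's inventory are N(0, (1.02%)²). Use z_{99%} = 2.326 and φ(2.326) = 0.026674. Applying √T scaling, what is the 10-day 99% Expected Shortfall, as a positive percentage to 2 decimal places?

8.60%

σ_{10d} = 1.02% × √10 = 3.226%.
ES multiplier = φ(z)/(1−α) = 0.026674/0.01 = 2.667.
ES = 3.226% × 2.667 = 8.604%.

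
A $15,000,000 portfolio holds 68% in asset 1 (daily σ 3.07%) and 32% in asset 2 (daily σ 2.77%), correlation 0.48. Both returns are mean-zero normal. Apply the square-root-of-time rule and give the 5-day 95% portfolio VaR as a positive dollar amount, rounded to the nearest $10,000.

σ_p = √(0.68²·3.07² + 0.32²·2.77² + 2·0.48·0.68·0.32·3.07·2.77) = 2.631%.
σ_{5d} = 2.631% × √5 = 5.883%.
z(95%) = 1.645.
VaR = 1.645 × 5.883% = 9.678%; on $15,000,000 that is $1,451,700.

$1,450,000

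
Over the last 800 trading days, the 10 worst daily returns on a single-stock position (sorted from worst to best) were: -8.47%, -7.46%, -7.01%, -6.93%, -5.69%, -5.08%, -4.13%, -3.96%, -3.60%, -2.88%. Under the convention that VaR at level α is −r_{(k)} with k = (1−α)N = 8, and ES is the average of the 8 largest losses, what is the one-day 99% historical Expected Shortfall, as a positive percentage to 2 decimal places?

6.09%

The 8 worst returns sum to -48.73%.
ES = −(-48.73%) / 8 = 6.09125% ≈ 6.09%.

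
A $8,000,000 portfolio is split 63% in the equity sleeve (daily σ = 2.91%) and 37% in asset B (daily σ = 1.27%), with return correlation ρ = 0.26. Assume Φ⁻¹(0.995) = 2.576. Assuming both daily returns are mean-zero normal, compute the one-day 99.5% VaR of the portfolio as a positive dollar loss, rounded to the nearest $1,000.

$414,000

σ_p² = 0.63²·2.91² + 0.37²·1.27² + 2·0.26·0.63·0.37·2.91·1.27 = 4.0298 (%²).
σ_p = √4.0298 = 2.007%.
VaR = 2.576 × 2.007% = 5.170%; on $8,000,000 that is $413,600.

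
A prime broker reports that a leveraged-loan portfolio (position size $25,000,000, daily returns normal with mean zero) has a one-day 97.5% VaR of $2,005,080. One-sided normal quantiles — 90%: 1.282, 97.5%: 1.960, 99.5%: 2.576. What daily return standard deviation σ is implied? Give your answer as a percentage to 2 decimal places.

4.09%

VaR as a fraction: $2,005,080 / $25,000,000 = 8.020%.
σ = VaR / z = 8.020% / 1.960 = 4.092%.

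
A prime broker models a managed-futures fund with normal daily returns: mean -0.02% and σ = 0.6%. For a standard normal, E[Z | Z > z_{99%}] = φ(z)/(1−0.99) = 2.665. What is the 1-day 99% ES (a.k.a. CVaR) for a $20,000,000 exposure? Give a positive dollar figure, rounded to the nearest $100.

ES = −(-0.02%) + 0.6% × 2.665 = 1.619%.
On $20,000,000: 0.01619 × $20,000,000 = $323,800.

$323,800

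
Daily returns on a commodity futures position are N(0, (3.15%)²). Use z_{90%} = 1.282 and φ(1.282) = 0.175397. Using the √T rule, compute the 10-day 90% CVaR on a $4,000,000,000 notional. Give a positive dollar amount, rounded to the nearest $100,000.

σ_{10d} = 3.15% × √10 = 9.961%.
ES multiplier = φ(z)/(1−α) = 0.175397/0.1 = 1.754.
ES = 9.961% × 1.754 = 17.472%; on $4,000,000,000: $698,880,000.

$698,900,000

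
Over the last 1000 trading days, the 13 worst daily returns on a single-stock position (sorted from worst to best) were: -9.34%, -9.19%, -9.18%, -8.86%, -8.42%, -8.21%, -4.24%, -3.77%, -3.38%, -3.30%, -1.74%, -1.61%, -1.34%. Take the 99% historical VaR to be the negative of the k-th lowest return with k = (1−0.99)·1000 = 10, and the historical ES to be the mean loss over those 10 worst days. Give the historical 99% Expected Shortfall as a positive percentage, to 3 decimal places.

The 10 worst returns sum to -67.89%.
ES = −(-67.89%) / 10 = 6.789%.

6.789%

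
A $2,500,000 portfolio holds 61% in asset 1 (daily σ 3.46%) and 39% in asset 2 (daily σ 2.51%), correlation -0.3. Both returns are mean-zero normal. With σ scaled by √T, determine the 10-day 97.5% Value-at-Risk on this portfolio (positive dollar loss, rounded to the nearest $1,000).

σ_p = √(0.61²·3.46² + 0.39²·2.51² + 2·-0.3·0.61·0.39·3.46·2.51) = 2.043%.
σ_{10d} = 2.043% × √10 = 6.461%.
z(97.5%) = 1.960.
VaR = 1.960 × 6.461% = 12.664%; on $2,500,000 that is $316,600.

$317,000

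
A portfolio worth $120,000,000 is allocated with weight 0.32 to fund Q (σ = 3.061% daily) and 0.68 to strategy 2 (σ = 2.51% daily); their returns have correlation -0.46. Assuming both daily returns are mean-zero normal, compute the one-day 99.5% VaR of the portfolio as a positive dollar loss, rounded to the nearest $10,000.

$4,720,000

σ_p² = 0.32²·3.061² + 0.68²·2.51² + 2·-0.46·0.32·0.68·3.061·2.51 = 2.3345 (%²).
σ_p = √2.3345 = 1.528%.
At 99.5%, z = 2.576.
VaR = 2.576 × 1.528% = 3.936%; on $120,000,000 that is $4,723,200.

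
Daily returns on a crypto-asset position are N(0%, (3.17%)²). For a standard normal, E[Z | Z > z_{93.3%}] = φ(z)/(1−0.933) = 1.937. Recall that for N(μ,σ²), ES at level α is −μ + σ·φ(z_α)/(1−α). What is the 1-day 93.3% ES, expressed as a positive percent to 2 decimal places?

ES = 3.17% × 1.937 = 6.140%.

6.14%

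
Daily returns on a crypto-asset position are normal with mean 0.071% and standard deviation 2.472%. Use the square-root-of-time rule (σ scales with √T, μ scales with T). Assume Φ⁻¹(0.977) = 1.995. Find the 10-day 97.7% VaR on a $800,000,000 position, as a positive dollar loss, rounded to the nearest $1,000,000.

$119,000,000

σ_{10d} = 2.472% × √10 = 7.817%; μ_{10d} = 10 × 0.071% = 0.710%.
VaR = −(0.710%) + 1.995 × 7.817% = 14.885%.
On $800,000,000: 0.14885 × $800,000,000 = $119,080,000.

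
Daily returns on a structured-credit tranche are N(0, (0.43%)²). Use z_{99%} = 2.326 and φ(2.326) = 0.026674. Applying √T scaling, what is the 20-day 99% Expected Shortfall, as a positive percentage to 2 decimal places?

σ_{20d} = 0.43% × √20 = 1.923%.
ES multiplier = φ(z)/(1−α) = 0.026674/0.01 = 2.667.
ES = 1.923% × 2.667 = 5.129%.

5.13%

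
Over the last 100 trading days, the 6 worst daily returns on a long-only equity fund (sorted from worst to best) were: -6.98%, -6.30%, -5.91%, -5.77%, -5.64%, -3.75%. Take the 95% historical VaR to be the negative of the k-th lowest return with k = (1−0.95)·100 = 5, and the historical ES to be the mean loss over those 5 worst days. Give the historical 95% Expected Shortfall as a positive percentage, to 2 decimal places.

6.12%

The 5 worst returns sum to -30.60%.
ES = −(-30.60%) / 5 = 6.12%.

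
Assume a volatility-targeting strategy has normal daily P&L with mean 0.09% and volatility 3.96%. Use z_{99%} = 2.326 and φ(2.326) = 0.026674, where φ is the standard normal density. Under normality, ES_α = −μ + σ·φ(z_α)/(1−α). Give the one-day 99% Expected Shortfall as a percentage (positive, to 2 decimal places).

10.47%

Tail multiplier: φ(z)/(1−α) = 0.026674 / 0.01 = 2.667.
ES = −(0.09%) + 3.96% × 2.667 = 10.471%.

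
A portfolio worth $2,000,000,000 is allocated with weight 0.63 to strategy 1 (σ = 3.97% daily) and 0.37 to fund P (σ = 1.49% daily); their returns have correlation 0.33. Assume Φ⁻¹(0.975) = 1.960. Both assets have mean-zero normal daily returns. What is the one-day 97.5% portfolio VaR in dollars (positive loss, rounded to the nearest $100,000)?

σ_p² = 0.63²·3.97² + 0.37²·1.49² + 2·0.33·0.63·0.37·3.97·1.49 = 7.4695 (%²).
σ_p = √7.4695 = 2.733%.
VaR = 1.960 × 2.733% = 5.357%; on $2,000,000,000 that is $107,140,000.

$107,100,000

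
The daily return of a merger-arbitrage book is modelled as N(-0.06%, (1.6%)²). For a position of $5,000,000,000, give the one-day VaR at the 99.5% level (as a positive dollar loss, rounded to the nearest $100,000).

$209,100,000

At 99.5% one-sided, z = 2.576.
VaR = −μ + z·σ = −(-0.06%) + 2.576 × 1.6% = 4.182%.
On $5,000,000,000: 0.04182 × $5,000,000,000 = $209,100,000.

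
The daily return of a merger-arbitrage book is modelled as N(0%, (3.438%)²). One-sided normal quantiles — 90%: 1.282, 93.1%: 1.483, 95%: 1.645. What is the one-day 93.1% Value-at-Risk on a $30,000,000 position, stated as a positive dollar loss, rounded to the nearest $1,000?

$1,530,000

VaR = z·σ = 1.483 × 3.438% = 5.099%.
On $30,000,000: 0.05099 × $30,000,000 = $1,529,700.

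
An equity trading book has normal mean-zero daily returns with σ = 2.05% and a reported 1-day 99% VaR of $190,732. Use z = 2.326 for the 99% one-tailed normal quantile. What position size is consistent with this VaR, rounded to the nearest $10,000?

$4,000,000

VaR as a fraction of value: z·σ = 2.326 × 2.05% = 4.7683%.
Position = $190,732 / 0.047683 = $4,000,000.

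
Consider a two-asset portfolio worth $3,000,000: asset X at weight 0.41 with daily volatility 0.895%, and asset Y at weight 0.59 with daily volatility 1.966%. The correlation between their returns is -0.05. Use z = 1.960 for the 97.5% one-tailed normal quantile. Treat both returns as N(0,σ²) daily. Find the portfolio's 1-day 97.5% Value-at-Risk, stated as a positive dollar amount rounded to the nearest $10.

σ_p² = 0.41²·0.895² + 0.59²·1.966² + 2·-0.05·0.41·0.59·0.895·1.966 = 1.4375 (%²).
σ_p = √1.4375 = 1.199%.
VaR = 1.960 × 1.199% = 2.350%; on $3,000,000 that is $70,500.

$70,500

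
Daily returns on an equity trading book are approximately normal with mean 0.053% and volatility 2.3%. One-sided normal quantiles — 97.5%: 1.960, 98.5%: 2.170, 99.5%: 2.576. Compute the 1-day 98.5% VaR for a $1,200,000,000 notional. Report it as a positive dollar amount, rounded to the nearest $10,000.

$59,260,000

VaR = −μ + z·σ = −(0.053%) + 2.170 × 2.3% = 4.938%.
On $1,200,000,000: 0.04938 × $1,200,000,000 = $59,256,000.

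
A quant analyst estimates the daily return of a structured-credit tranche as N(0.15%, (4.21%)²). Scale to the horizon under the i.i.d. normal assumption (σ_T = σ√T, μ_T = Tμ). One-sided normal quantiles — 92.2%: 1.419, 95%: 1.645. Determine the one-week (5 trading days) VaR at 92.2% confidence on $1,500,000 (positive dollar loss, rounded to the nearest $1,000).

σ_{5d} = 4.21% × √5 = 9.414%; μ_{5d} = 5 × 0.15% = 0.750%.
VaR = −(0.750%) + 1.419 × 9.414% = 12.608%.
On $1,500,000: 0.12608 × $1,500,000 = $189,120.

$189,000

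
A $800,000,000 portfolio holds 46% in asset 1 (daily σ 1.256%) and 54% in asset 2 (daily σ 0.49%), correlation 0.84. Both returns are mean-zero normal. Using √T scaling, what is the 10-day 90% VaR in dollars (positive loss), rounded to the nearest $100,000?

σ_p = √(0.46²·1.256² + 0.54²·0.49² + 2·0.84·0.46·0.54·1.256·0.49) = 0.813%.
σ_{10d} = 0.813% × √10 = 2.571%.
z(90%) = 1.282.
VaR = 1.282 × 2.571% = 3.296%; on $800,000,000 that is $26,368,000.

$26,400,000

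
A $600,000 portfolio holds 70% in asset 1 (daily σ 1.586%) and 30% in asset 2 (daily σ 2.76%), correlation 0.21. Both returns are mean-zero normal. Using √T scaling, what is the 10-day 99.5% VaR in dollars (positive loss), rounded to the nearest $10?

σ_p = √(0.7²·1.586² + 0.3²·2.76² + 2·0.21·0.7·0.3·1.586·2.76) = 1.518%.
σ_{10d} = 1.518% × √10 = 4.800%.
z(99.5%) = 2.576.
VaR = 2.576 × 4.800% = 12.365%; on $600,000 that is $74,190.

$74,190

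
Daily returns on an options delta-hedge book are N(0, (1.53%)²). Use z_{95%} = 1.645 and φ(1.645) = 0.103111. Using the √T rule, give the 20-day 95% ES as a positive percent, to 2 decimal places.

σ_{20d} = 1.53% × √20 = 6.842%.
ES multiplier = φ(z)/(1−α) = 0.103111/0.05 = 2.062.
ES = 6.842% × 2.062 = 14.108%.

14.11%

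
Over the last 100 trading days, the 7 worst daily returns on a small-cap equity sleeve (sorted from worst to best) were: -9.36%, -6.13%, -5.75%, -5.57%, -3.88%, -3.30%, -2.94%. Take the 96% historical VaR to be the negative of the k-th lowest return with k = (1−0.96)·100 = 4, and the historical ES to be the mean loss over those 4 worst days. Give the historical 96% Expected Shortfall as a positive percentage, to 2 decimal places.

The 4 worst returns sum to -26.81%.
ES = −(-26.81%) / 4 = 6.7025% ≈ 6.70%.

6.70%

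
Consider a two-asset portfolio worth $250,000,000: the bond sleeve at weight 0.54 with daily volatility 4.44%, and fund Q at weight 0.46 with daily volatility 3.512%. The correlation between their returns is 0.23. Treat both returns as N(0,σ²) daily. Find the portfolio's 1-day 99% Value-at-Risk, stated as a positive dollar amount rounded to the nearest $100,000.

$18,500,000

σ_p² = 0.54²·4.44² + 0.46²·3.512² + 2·0.23·0.54·0.46·4.44·3.512 = 10.1401 (%²).
σ_p = √10.1401 = 3.184%.
At 99%, z = 2.326.
VaR = 2.326 × 3.184% = 7.406%; on $250,000,000 that is $18,515,000.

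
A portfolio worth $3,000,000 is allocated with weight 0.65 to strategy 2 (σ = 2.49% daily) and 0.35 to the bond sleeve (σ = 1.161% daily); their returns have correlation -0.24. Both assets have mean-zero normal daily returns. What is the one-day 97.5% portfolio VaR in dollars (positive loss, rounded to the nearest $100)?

$92,400

σ_p² = 0.65²·2.49² + 0.35²·1.161² + 2·-0.24·0.65·0.35·2.49·1.161 = 2.4690 (%²).
σ_p = √2.4690 = 1.571%.
At 97.5%, z = 1.960.
VaR = 1.960 × 1.571% = 3.079%; on $3,000,000 that is $92,370.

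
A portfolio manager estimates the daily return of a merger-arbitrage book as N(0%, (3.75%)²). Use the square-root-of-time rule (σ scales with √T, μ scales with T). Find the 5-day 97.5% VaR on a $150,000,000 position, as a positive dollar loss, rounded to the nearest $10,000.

At 97.5%, z = 1.960.
σ_{5d} = 3.75% × √5 = 8.385%.
VaR = 1.960 × 8.385% = 16.435%.
On $150,000,000: 0.16435 × $150,000,000 = $24,652,500.

$24,650,000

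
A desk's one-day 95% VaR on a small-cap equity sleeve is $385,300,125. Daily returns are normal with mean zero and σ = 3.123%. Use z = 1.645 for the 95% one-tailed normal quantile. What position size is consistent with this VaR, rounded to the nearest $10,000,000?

$7,500,000,000

VaR as a fraction of value: z·σ = 1.645 × 3.123% = 5.13734%.
Position = $385,300,125 / 0.0513733 = $7,500,000,000.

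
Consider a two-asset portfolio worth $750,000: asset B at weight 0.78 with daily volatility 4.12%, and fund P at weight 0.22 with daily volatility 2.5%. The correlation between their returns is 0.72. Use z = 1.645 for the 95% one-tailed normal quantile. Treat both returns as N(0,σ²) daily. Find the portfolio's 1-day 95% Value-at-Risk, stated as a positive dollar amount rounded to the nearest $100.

$44,800

σ_p² = 0.78²·4.12² + 0.22²·2.5² + 2·0.72·0.78·0.22·4.12·2.5 = 13.1749 (%²).
σ_p = √13.1749 = 3.630%.
VaR = 1.645 × 3.630% = 5.971%; on $750,000 that is $44,782.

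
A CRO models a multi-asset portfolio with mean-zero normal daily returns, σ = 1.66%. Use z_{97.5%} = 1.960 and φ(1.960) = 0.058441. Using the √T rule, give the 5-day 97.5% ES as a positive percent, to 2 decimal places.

σ_{5d} = 1.66% × √5 = 3.712%.
ES multiplier = φ(z)/(1−α) = 0.058441/0.025 = 2.338.
ES = 3.712% × 2.338 = 8.679%.

8.68%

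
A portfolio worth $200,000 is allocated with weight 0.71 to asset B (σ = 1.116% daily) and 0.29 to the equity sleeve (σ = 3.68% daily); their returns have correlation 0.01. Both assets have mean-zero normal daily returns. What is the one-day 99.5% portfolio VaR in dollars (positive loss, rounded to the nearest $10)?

σ_p² = 0.71²·1.116² + 0.29²·3.68² + 2·0.01·0.71·0.29·1.116·3.68 = 1.7837 (%²).
σ_p = √1.7837 = 1.336%.
At 99.5%, z = 2.576.
VaR = 2.576 × 1.336% = 3.442%; on $200,000 that is $6,884.

$6,880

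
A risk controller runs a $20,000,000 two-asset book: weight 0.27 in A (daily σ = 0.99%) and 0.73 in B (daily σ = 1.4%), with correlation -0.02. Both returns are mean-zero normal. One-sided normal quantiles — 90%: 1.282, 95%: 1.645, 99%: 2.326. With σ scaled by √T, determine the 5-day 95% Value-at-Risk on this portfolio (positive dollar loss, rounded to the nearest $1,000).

$773,000

σ_p = √(0.27²·0.99² + 0.73²·1.4² + 2·-0.02·0.27·0.73·0.99·1.4) = 1.051%.
σ_{5d} = 1.051% × √5 = 2.350%.
VaR = 1.645 × 2.350% = 3.866%; on $20,000,000 that is $773,200.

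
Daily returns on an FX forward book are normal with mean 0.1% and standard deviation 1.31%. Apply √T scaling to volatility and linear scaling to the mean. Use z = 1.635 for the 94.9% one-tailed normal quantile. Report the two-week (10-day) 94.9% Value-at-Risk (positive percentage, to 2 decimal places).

5.77%

σ_{10d} = 1.31% × √10 = 4.143%; μ_{10d} = 10 × 0.1% = 1.000%.
VaR = −(1.000%) + 1.635 × 4.143% = 5.774%.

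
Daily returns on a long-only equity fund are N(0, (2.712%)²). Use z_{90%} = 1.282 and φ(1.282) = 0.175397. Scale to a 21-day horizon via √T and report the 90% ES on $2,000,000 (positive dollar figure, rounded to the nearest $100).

σ_{21d} = 2.712% × √21 = 12.428%.
ES multiplier = φ(z)/(1−α) = 0.175397/0.1 = 1.754.
ES = 12.428% × 1.754 = 21.799%; on $2,000,000: $435,980.

$436,000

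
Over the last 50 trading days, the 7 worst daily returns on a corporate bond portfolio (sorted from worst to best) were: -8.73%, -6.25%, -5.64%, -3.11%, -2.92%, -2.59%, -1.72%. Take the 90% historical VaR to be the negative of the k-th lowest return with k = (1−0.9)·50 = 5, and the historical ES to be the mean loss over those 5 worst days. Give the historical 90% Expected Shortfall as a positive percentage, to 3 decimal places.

The 5 worst returns sum to -26.65%.
ES = −(-26.65%) / 5 = 5.33% ≈ 5.330%.

5.330%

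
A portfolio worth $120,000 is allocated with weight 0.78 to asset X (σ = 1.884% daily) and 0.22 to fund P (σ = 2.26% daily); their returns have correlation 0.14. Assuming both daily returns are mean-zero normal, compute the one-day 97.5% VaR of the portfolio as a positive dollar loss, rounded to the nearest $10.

σ_p² = 0.78²·1.884² + 0.22²·2.26² + 2·0.14·0.78·0.22·1.884·2.26 = 2.6113 (%²).
σ_p = √2.6113 = 1.616%.
At 97.5%, z = 1.960.
VaR = 1.960 × 1.616% = 3.167%; on $120,000 that is $3,800.

$3,800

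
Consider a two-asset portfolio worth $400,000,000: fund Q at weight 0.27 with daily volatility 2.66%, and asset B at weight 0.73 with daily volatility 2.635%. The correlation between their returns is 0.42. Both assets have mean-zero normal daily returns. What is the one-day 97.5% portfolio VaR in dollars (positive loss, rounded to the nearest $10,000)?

$18,180,000

σ_p² = 0.27²·2.66² + 0.73²·2.635² + 2·0.42·0.27·0.73·2.66·2.635 = 5.3763 (%²).
σ_p = √5.3763 = 2.319%.
At 97.5%, z = 1.960.
VaR = 1.960 × 2.319% = 4.545%; on $400,000,000 that is $18,180,000.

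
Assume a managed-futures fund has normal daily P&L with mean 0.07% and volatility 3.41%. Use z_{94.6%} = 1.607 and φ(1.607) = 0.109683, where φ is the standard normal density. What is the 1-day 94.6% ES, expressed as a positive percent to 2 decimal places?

6.86%

Tail multiplier: φ(z)/(1−α) = 0.109683 / 0.054 = 2.031.
ES = −(0.07%) + 3.41% × 2.031 = 6.856%.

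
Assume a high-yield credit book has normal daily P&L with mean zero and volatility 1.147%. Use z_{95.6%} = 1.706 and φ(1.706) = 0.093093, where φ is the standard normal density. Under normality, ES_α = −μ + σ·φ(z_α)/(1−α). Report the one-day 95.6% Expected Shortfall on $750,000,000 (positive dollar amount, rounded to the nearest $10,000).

$18,200,000

Tail multiplier: φ(z)/(1−α) = 0.093093 / 0.044 = 2.116.
ES = 1.147% × 2.116 = 2.427%.
On $750,000,000: 0.02427 × $750,000,000 = $18,202,500.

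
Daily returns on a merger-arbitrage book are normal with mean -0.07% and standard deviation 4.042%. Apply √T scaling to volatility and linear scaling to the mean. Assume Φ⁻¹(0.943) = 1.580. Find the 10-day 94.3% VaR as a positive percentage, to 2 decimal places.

σ_{10d} = 4.042% × √10 = 12.782%; μ_{10d} = 10 × -0.07% = -0.700%.
VaR = −(-0.700%) + 1.580 × 12.782% = 20.896%.

20.90%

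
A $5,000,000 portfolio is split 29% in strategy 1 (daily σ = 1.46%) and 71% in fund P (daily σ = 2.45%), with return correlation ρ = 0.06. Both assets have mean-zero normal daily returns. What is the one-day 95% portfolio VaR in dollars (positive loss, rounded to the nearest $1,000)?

σ_p² = 0.29²·1.46² + 0.71²·2.45² + 2·0.06·0.29·0.71·1.46·2.45 = 3.2935 (%²).
σ_p = √3.2935 = 1.815%.
At 95%, z = 1.645.
VaR = 1.645 × 1.815% = 2.986%; on $5,000,000 that is $149,300.

$149,000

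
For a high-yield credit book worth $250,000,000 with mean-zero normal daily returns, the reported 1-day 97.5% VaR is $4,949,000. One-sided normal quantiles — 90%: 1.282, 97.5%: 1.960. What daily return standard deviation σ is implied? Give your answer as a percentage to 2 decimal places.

VaR as a fraction: $4,949,000 / $250,000,000 = 1.980%.
σ = VaR / z = 1.980% / 1.960 = 1.010%.

1.01%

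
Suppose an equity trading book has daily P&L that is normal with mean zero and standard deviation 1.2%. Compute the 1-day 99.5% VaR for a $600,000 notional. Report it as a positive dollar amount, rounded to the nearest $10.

At 99.5% one-sided, z = 2.576.
VaR = z·σ = 2.576 × 1.2% = 3.091%.
On $600,000: 0.03091 × $600,000 = $18,546.

$18,550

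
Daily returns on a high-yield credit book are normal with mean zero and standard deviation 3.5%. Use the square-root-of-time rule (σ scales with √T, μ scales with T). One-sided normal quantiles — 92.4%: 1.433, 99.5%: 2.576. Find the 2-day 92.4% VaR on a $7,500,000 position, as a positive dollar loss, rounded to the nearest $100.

σ_{2d} = 3.5% × √2 = 4.950%.
VaR = 1.433 × 4.950% = 7.093%.
On $7,500,000: 0.07093 × $7,500,000 = $531,975.

$532,000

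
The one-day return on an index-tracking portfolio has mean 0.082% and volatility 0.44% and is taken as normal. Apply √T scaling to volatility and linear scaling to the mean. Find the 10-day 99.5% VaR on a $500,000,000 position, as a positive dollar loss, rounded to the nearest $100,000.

At 99.5%, z = 2.576.
σ_{10d} = 0.44% × √10 = 1.391%; μ_{10d} = 10 × 0.082% = 0.820%.
VaR = −(0.820%) + 2.576 × 1.391% = 2.763%.
On $500,000,000: 0.02763 × $500,000,000 = $13,815,000.

$13,800,000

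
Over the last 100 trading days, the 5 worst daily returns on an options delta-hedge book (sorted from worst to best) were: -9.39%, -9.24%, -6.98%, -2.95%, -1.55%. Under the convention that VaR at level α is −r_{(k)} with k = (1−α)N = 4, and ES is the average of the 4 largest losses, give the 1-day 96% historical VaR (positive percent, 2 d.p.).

2.95%

k = 4; the 4th lowest return is -2.95%, so VaR = 2.95%.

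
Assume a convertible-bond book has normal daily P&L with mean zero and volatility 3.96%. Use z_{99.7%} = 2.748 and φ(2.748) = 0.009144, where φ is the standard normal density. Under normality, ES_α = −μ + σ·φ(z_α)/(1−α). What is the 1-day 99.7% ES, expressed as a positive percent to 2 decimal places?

12.07%

Tail multiplier: φ(z)/(1−α) = 0.009144 / 0.003 = 3.048.
ES = 3.96% × 3.048 = 12.070%.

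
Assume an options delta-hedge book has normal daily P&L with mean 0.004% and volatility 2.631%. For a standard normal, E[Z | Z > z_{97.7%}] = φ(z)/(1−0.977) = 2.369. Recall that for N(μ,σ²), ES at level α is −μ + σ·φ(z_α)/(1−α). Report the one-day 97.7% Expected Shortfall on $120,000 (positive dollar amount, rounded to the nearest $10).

$7,470

ES = −(0.004%) + 2.631% × 2.369 = 6.229%.
On $120,000: 0.06229 × $120,000 = $7,475.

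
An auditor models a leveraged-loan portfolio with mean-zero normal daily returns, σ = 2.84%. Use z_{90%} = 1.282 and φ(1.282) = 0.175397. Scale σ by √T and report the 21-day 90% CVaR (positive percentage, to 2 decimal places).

22.83%

σ_{21d} = 2.84% × √21 = 13.015%.
ES multiplier = φ(z)/(1−α) = 0.175397/0.1 = 1.754.
ES = 13.015% × 1.754 = 22.828%.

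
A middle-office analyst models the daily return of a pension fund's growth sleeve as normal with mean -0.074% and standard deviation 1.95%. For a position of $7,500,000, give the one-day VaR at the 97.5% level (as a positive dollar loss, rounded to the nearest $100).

$292,200

At 97.5% one-sided, z = 1.960.
VaR = −μ + z·σ = −(-0.074%) + 1.960 × 1.95% = 3.896%.
On $7,500,000: 0.03896 × $7,500,000 = $292,200.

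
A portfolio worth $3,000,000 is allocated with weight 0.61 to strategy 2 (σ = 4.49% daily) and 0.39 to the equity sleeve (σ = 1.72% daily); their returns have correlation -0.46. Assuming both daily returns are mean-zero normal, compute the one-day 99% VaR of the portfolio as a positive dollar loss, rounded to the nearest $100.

σ_p² = 0.61²·4.49² + 0.39²·1.72² + 2·-0.46·0.61·0.39·4.49·1.72 = 6.2613 (%²).
σ_p = √6.2613 = 2.502%.
At 99%, z = 2.326.
VaR = 2.326 × 2.502% = 5.820%; on $3,000,000 that is $174,600.

$174,600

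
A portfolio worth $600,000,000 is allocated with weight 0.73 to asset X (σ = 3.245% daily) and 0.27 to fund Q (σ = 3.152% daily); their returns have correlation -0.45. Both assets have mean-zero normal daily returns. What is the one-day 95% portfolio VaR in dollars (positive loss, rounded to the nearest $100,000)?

$21,000,000

σ_p² = 0.73²·3.245² + 0.27²·3.152² + 2·-0.45·0.73·0.27·3.245·3.152 = 4.5213 (%²).
σ_p = √4.5213 = 2.126%.
At 95%, z = 1.645.
VaR = 1.645 × 2.126% = 3.497%; on $600,000,000 that is $20,982,000.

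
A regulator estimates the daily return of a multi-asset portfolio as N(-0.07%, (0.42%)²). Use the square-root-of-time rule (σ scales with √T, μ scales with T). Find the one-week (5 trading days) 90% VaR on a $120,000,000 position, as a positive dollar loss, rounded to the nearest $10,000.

At 90%, z = 1.282.
σ_{5d} = 0.42% × √5 = 0.939%; μ_{5d} = 5 × -0.07% = -0.350%.
VaR = −(-0.350%) + 1.282 × 0.939% = 1.554%.
On $120,000,000: 0.01554 × $120,000,000 = $1,864,800.

$1,860,000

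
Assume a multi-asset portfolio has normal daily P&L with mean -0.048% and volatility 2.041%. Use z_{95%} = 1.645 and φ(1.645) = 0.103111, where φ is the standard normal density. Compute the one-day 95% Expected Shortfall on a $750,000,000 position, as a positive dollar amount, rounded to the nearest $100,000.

$31,900,000

Tail multiplier: φ(z)/(1−α) = 0.103111 / 0.05 = 2.062.
ES = −(-0.048%) + 2.041% × 2.062 = 4.257%.
On $750,000,000: 0.04257 × $750,000,000 = $31,927,500.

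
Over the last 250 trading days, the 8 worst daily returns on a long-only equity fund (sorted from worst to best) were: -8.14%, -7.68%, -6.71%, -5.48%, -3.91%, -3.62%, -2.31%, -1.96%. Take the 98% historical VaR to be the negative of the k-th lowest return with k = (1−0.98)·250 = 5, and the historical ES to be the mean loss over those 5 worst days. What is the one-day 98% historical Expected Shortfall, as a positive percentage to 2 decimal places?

6.38%

The 5 worst returns sum to -31.92%.
ES = −(-31.92%) / 5 = 6.384% ≈ 6.38%.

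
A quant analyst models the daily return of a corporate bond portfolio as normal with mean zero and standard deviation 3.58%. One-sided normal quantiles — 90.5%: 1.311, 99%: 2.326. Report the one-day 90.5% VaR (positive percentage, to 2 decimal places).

VaR = z·σ = 1.311 × 3.58% = 4.693%.

4.69%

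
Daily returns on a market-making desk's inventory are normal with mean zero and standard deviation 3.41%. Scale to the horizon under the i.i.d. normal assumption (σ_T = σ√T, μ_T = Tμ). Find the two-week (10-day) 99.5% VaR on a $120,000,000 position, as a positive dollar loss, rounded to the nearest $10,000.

$33,330,000

At 99.5%, z = 2.576.
σ_{10d} = 3.41% × √10 = 10.783%.
VaR = 2.576 × 10.783% = 27.777%.
On $120,000,000: 0.27777 × $120,000,000 = $33,332,400.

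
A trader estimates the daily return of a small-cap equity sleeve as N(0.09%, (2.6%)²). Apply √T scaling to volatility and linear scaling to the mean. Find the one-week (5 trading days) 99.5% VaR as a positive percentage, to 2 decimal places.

At 99.5%, z = 2.576.
σ_{5d} = 2.6% × √5 = 5.814%; μ_{5d} = 5 × 0.09% = 0.450%.
VaR = −(0.450%) + 2.576 × 5.814% = 14.527%.

14.53%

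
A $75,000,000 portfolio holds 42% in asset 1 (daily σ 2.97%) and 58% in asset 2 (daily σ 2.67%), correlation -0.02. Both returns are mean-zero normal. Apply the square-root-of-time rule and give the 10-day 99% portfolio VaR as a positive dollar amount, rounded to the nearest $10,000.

$10,860,000

σ_p = √(0.42²·2.97² + 0.58²·2.67² + 2·-0.02·0.42·0.58·2.97·2.67) = 1.969%.
σ_{10d} = 1.969% × √10 = 6.227%.
z(99%) = 2.326.
VaR = 2.326 × 6.227% = 14.484%; on $75,000,000 that is $10,863,000.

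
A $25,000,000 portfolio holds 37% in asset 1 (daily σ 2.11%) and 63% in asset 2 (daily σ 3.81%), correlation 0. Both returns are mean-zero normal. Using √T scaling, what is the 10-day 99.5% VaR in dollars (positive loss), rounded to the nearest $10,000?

$5,140,000

σ_p = √(0.37²·2.11² + 0.63²·3.81² + 2·0·0.37·0.63·2.11·3.81) = 2.524%.
σ_{10d} = 2.524% × √10 = 7.982%.
z(99.5%) = 2.576.
VaR = 2.576 × 7.982% = 20.562%; on $25,000,000 that is $5,140,500.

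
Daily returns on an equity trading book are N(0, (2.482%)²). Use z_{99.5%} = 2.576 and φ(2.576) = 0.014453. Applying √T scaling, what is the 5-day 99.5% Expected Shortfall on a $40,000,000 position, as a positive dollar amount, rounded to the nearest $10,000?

σ_{5d} = 2.482% × √5 = 5.550%.
ES multiplier = φ(z)/(1−α) = 0.014453/0.005 = 2.891.
ES = 5.550% × 2.891 = 16.045%; on $40,000,000: $6,418,000.

$6,420,000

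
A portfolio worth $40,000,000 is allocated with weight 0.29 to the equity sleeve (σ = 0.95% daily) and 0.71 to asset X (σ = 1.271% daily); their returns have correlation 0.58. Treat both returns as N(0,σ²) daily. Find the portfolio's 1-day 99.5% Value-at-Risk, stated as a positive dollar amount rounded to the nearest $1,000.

$1,119,000

σ_p² = 0.29²·0.95² + 0.71²·1.271² + 2·0.58·0.29·0.71·0.95·1.271 = 1.1786 (%²).
σ_p = √1.1786 = 1.086%.
At 99.5%, z = 2.576.
VaR = 2.576 × 1.086% = 2.798%; on $40,000,000 that is $1,119,200.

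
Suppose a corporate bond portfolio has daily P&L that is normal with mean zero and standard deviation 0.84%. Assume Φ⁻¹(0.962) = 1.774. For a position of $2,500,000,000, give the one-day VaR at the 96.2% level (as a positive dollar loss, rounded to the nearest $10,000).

$37,250,000

VaR = z·σ = 1.774 × 0.84% = 1.490%.
On $2,500,000,000: 0.01490 × $2,500,000,000 = $37,250,000.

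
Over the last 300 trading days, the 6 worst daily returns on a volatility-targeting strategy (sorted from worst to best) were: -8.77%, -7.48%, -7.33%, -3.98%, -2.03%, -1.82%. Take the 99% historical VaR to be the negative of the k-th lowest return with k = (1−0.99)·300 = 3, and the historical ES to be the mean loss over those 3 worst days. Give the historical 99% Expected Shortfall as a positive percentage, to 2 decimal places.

The 3 worst returns sum to -23.58%.
ES = −(-23.58%) / 3 = 7.86%.

7.86%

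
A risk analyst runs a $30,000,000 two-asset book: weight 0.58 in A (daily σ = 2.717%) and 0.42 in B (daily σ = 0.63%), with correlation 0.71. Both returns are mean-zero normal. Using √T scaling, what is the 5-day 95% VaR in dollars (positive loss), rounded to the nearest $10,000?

σ_p = √(0.58²·2.717² + 0.42²·0.63² + 2·0.71·0.58·0.42·2.717·0.63) = 1.774%.
σ_{5d} = 1.774% × √5 = 3.967%.
z(95%) = 1.645.
VaR = 1.645 × 3.967% = 6.526%; on $30,000,000 that is $1,957,800.

$1,960,000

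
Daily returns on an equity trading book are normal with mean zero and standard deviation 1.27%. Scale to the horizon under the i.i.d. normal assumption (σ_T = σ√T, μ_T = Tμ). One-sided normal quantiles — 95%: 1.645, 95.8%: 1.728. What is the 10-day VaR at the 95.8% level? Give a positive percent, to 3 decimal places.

σ_{10d} = 1.27% × √10 = 4.016%.
VaR = 1.728 × 4.016% = 6.940%.

6.940%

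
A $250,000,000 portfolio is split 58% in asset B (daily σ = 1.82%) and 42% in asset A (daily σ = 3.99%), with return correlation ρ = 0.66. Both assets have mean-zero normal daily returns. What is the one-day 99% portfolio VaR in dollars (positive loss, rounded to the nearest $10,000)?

σ_p² = 0.58²·1.82² + 0.42²·3.99² + 2·0.66·0.58·0.42·1.82·3.99 = 6.2576 (%²).
σ_p = √6.2576 = 2.502%.
At 99%, z = 2.326.
VaR = 2.326 × 2.502% = 5.820%; on $250,000,000 that is $14,550,000.

$14,550,000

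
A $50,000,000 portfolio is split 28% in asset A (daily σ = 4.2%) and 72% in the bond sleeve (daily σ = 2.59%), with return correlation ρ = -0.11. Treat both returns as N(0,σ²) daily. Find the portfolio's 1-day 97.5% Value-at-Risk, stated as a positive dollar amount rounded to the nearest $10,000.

σ_p² = 0.28²·4.2² + 0.72²·2.59² + 2·-0.11·0.28·0.72·4.2·2.59 = 4.3780 (%²).
σ_p = √4.3780 = 2.092%.
At 97.5%, z = 1.960.
VaR = 1.960 × 2.092% = 4.100%; on $50,000,000 that is $2,050,000.

$2,050,000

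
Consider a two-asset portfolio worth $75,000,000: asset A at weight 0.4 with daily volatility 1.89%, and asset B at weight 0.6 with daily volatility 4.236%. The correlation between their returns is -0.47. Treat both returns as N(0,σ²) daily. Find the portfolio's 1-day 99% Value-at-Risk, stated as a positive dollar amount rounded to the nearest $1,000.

σ_p² = 0.4²·1.89² + 0.6²·4.236² + 2·-0.47·0.4·0.6·1.89·4.236 = 5.2251 (%²).
σ_p = √5.2251 = 2.286%.
At 99%, z = 2.326.
VaR = 2.326 × 2.286% = 5.317%; on $75,000,000 that is $3,987,750.

$3,988,000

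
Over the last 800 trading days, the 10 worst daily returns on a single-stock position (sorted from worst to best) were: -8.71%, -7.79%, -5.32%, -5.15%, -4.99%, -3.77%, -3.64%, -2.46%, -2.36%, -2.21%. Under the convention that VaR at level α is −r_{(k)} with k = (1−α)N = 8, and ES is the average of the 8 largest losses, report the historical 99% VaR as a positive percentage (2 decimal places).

k = 8; the 8th lowest return is -2.46%, so VaR = 2.46%.

2.46%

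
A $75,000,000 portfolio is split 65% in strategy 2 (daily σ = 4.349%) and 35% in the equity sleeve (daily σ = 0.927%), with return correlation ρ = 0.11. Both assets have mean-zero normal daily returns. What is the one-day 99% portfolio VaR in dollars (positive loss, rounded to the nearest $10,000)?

σ_p² = 0.65²·4.349² + 0.35²·0.927² + 2·0.11·0.65·0.35·4.349·0.927 = 8.2981 (%²).
σ_p = √8.2981 = 2.881%.
At 99%, z = 2.326.
VaR = 2.326 × 2.881% = 6.701%; on $75,000,000 that is $5,025,750.

$5,030,000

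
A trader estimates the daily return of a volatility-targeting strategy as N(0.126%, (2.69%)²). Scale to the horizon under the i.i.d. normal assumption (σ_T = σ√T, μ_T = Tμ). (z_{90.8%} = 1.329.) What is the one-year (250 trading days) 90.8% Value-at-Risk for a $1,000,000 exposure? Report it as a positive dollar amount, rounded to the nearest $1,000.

$250,000

σ_{250d} = 2.69% × √250 = 42.533%; μ_{250d} = 250 × 0.126% = 31.500%.
VaR = −(31.500%) + 1.329 × 42.533% = 25.026%.
On $1,000,000: 0.25026 × $1,000,000 = $250,260.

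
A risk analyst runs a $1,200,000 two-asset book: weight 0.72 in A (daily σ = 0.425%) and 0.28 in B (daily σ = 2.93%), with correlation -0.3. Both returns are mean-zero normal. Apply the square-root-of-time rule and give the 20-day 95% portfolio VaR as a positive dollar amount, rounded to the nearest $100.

σ_p = √(0.72²·0.425² + 0.28²·2.93² + 2·-0.3·0.72·0.28·0.425·2.93) = 0.785%.
σ_{20d} = 0.785% × √20 = 3.511%.
z(95%) = 1.645.
VaR = 1.645 × 3.511% = 5.776%; on $1,200,000 that is $69,312.

$69,300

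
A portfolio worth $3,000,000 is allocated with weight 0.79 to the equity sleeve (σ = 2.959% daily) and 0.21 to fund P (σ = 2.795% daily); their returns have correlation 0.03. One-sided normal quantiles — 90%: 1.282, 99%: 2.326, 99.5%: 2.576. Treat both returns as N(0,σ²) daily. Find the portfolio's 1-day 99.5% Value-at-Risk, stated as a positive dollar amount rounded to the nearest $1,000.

σ_p² = 0.79²·2.959² + 0.21²·2.795² + 2·0.03·0.79·0.21·2.959·2.795 = 5.8913 (%²).
σ_p = √5.8913 = 2.427%.
VaR = 2.576 × 2.427% = 6.252%; on $3,000,000 that is $187,560.

$188,000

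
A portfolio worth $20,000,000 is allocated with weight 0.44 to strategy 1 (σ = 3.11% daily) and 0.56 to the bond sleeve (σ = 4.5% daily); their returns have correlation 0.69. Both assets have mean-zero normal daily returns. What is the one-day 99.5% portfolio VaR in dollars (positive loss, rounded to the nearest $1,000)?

σ_p² = 0.44²·3.11² + 0.56²·4.5² + 2·0.69·0.44·0.56·3.11·4.5 = 12.9817 (%²).
σ_p = √12.9817 = 3.603%.
At 99.5%, z = 2.576.
VaR = 2.576 × 3.603% = 9.281%; on $20,000,000 that is $1,856,200.

$1,856,000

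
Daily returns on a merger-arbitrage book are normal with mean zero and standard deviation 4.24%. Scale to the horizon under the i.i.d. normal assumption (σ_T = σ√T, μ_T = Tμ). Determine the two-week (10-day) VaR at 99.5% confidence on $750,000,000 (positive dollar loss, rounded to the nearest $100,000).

At 99.5%, z = 2.576.
σ_{10d} = 4.24% × √10 = 13.408%.
VaR = 2.576 × 13.408% = 34.539%.
On $750,000,000: 0.34539 × $750,000,000 = $259,042,500.

$259,000,000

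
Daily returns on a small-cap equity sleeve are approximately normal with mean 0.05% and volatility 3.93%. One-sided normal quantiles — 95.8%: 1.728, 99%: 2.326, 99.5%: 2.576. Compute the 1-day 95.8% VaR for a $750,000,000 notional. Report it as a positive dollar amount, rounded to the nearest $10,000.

$50,560,000

VaR = −μ + z·σ = −(0.05%) + 1.728 × 3.93% = 6.741%.
On $750,000,000: 0.06741 × $750,000,000 = $50,557,500.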